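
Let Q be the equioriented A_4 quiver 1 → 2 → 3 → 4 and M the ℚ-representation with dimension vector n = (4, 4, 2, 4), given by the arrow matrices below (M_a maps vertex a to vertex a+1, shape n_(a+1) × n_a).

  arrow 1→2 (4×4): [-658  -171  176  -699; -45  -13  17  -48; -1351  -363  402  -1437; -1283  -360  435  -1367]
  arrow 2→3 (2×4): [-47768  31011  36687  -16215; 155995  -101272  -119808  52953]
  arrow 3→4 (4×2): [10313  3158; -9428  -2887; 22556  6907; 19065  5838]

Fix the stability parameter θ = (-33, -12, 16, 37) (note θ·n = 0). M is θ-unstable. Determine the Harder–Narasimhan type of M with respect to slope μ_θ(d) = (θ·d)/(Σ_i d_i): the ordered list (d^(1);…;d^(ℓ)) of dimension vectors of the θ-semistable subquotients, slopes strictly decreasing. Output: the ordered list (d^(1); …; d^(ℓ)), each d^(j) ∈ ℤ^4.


Barcode: M ≅ I[1,2]^2, I[1,4]^2, I[4,4]^2. HN layers by μ_θ (4 steps, strictly decreasing):
  μ^(1)=37; μ^(2)=16; μ^(3)=-12; μ^(4)=-33

((0, 0, 0, 4); (0, 0, 2, 0); (0, 4, 0, 0); (4, 0, 0, 0))


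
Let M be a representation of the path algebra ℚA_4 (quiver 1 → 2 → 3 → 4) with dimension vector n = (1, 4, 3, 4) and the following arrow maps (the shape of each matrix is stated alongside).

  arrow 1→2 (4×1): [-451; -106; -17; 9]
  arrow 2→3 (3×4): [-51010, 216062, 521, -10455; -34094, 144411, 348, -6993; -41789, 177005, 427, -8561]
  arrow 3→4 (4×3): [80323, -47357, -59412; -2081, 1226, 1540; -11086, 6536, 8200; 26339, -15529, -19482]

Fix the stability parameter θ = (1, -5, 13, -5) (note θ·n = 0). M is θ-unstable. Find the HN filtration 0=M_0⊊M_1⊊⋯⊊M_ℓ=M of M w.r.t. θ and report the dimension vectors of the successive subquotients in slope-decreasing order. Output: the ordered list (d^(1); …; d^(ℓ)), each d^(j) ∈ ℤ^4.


Via rank(M_{q-1}∘⋯∘M_p): M ≅ I[1,4], I[2,2], I[2,4]^2, I[4,4].
μ_θ-semistable layers: μ^(1)=4; μ^(2)=-2; μ^(3)=-5

((0, 0, 3, 3); (1, 1, 0, 0); (0, 3, 0, 1))


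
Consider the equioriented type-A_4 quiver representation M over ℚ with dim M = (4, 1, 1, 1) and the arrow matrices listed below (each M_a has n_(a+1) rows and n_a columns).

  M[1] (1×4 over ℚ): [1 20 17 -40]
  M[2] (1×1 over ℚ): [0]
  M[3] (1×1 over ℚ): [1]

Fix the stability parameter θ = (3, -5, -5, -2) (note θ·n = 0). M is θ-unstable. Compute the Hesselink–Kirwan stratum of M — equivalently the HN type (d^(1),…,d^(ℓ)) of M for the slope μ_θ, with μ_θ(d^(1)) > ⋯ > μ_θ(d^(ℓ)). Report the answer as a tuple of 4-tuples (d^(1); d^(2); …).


Barcode: M ≅ I[1,1]^3, I[1,2], I[3,4]. HN layers by μ_θ (4 steps, strictly decreasing):
  μ^(1)=3; μ^(2)=-1; μ^(3)=-2; μ^(4)=-5

((3, 0, 0, 0); (1, 1, 0, 0); (0, 0, 0, 1); (0, 0, 1, 0))


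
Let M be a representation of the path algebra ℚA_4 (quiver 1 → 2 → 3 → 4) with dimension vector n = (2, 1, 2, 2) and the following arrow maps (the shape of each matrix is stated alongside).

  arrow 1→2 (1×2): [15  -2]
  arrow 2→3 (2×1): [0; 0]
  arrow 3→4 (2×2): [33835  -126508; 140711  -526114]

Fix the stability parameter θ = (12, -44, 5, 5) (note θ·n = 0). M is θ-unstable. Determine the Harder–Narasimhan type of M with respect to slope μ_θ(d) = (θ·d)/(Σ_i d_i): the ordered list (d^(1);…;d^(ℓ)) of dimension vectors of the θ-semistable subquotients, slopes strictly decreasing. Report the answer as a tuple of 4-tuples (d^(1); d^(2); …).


Via rank(M_{q-1}∘⋯∘M_p): M ≅ I[1,1], I[1,2], I[3,4]^2.
μ_θ-semistable layers: μ^(1)=12; μ^(2)=5; μ^(3)=-16

((1, 0, 0, 0); (0, 0, 2, 2); (1, 1, 0, 0))


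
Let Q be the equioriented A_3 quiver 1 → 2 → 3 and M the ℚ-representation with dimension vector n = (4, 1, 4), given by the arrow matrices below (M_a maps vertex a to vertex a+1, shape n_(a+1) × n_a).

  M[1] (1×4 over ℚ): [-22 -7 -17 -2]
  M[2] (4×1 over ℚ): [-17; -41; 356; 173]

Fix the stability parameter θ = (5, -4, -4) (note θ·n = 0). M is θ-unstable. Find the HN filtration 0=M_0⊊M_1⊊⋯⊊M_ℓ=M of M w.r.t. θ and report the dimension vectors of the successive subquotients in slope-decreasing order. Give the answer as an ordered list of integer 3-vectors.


Barcode: M ≅ I[1,1]^3, I[1,3], I[3,3]^3. HN layers by μ_θ (3 steps, strictly decreasing):
  μ^(1)=5; μ^(2)=-1; μ^(3)=-4

((3, 0, 0); (1, 1, 1); (0, 0, 3))


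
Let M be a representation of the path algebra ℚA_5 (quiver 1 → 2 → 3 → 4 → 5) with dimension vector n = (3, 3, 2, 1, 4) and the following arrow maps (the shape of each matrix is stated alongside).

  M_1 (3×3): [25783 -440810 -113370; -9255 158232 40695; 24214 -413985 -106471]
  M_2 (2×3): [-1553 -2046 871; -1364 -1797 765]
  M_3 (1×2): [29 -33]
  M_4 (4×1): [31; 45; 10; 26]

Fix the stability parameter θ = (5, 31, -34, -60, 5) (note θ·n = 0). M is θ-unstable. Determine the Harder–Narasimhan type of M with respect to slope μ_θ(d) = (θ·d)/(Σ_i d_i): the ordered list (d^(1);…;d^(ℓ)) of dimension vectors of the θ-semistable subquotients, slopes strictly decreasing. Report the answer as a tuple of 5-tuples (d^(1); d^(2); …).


Barcode: M ≅ I[1,2], I[1,3], I[1,5], I[5,5]^3. HN layers by μ_θ (4 steps, strictly decreasing):
  μ^(1)=31; μ^(2)=5; μ^(3)=2/3; μ^(4)=-29/2

((0, 1, 0, 0, 0); (1, 0, 0, 0, 4); (1, 1, 1, 0, 0); (1, 1, 1, 1, 0))


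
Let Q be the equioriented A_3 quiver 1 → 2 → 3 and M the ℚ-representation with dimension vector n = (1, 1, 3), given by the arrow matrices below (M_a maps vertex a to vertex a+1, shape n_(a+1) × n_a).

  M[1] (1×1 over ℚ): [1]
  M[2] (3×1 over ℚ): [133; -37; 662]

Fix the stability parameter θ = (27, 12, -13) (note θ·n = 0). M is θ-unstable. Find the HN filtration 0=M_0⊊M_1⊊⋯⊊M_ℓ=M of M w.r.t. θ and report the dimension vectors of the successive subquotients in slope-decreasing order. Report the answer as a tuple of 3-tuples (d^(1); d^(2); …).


Via rank(M_{q-1}∘⋯∘M_p): M ≅ I[1,3], I[3,3]^2.
μ_θ-semistable layers: μ^(1)=26/3; μ^(2)=-13

((1, 1, 1); (0, 0, 2))


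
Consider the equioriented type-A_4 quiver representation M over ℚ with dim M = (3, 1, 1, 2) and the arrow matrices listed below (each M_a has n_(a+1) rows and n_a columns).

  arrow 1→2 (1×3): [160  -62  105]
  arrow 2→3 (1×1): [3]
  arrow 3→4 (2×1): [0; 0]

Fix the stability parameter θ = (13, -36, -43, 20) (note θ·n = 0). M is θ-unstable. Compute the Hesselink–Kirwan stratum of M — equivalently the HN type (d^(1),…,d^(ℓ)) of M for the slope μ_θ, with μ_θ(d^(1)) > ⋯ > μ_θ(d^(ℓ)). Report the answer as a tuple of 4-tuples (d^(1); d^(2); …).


Interval decomposition of M: I[1,1]^2, I[1,3], I[4,4]^2.
HN type (ℓ=3): μ^(1)=20; μ^(2)=13; μ^(3)=-22

((0, 0, 0, 2); (2, 0, 0, 0); (1, 1, 1, 0))


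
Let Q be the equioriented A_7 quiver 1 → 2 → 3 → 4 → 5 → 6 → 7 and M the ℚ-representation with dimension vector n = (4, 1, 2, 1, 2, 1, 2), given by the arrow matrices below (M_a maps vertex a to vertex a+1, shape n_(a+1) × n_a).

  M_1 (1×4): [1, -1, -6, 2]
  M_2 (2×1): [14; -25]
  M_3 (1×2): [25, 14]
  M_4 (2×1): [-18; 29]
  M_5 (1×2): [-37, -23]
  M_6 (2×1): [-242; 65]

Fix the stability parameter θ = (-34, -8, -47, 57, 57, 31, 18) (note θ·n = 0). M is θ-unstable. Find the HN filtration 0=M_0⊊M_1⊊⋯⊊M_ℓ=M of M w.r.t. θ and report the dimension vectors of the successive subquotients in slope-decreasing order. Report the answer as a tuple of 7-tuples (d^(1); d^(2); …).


Via rank(M_{q-1}∘⋯∘M_p): M ≅ I[1,1]^3, I[1,3], I[3,7], I[5,5], I[7,7].
μ_θ-semistable layers: μ^(1)=57; μ^(2)=163/4; μ^(3)=18; μ^(4)=-55/2; μ^(5)=-34; μ^(6)=-47

((0, 0, 0, 0, 1, 0, 0); (0, 0, 0, 1, 1, 1, 1); (0, 0, 0, 0, 0, 0, 1); (0, 1, 1, 0, 0, 0, 0); (4, 0, 0, 0, 0, 0, 0); (0, 0, 1, 0, 0, 0, 0))


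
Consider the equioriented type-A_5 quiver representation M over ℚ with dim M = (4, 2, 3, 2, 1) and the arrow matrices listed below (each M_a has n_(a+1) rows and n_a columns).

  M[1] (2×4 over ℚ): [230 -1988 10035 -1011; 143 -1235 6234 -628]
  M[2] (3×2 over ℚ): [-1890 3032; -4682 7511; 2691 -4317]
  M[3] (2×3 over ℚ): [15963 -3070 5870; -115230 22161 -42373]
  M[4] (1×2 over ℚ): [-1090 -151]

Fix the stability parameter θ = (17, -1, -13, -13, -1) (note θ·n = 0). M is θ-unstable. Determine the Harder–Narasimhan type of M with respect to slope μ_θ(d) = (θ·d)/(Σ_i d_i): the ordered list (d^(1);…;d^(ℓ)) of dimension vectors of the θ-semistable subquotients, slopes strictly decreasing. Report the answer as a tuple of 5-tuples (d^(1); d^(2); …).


Barcode: M ≅ I[1,1]^2, I[1,3], I[1,5], I[3,4]. HN layers by μ_θ (5 steps, strictly decreasing):
  μ^(1)=17; μ^(2)=1; μ^(3)=-1; μ^(4)=-5/2; μ^(5)=-13

((2, 0, 0, 0, 0); (1, 1, 1, 0, 0); (0, 0, 0, 0, 1); (1, 1, 1, 1, 0); (0, 0, 1, 1, 0))


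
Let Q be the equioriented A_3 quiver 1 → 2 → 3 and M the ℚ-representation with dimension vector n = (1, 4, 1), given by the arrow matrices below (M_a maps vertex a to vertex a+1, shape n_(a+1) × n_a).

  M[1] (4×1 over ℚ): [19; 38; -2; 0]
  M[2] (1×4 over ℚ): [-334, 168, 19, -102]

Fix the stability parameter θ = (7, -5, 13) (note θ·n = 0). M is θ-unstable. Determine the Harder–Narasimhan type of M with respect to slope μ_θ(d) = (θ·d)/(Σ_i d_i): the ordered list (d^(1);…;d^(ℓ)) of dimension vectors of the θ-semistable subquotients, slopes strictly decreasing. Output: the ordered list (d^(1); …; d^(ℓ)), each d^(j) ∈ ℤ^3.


Interval decomposition of M: I[1,2], I[2,2]^2, I[2,3].
HN type (ℓ=3): μ^(1)=13; μ^(2)=1; μ^(3)=-5

((0, 0, 1); (1, 1, 0); (0, 3, 0))


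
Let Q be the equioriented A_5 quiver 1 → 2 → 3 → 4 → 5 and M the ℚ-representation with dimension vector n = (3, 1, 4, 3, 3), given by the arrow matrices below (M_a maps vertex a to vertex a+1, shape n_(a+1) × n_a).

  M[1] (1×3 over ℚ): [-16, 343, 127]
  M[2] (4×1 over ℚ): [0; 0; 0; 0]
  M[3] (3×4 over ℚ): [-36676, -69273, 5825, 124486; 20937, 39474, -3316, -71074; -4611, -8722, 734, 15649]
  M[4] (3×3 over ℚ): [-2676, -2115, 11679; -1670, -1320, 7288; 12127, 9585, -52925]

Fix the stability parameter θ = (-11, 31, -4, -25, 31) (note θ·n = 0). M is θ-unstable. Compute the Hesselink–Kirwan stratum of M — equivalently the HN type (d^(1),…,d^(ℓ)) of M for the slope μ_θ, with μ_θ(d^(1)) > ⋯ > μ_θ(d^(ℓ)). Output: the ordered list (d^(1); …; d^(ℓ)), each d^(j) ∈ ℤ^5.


Barcode: M ≅ I[1,1]^2, I[1,2], I[3,3], I[3,4], I[3,5]^2, I[5,5]. HN layers by μ_θ (4 steps, strictly decreasing):
  μ^(1)=31; μ^(2)=-4; μ^(3)=-11; μ^(4)=-29/2

((0, 1, 0, 0, 3); (0, 0, 1, 0, 0); (3, 0, 0, 0, 0); (0, 0, 3, 3, 0))


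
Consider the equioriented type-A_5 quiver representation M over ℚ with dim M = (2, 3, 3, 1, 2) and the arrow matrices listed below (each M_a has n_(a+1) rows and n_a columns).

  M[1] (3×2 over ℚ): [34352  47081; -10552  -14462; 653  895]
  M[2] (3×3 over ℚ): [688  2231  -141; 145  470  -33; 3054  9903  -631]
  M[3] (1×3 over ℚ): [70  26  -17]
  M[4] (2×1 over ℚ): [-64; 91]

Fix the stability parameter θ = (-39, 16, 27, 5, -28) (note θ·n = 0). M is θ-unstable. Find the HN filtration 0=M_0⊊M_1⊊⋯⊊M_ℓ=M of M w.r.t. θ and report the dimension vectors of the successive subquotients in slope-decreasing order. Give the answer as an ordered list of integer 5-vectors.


Via rank(M_{q-1}∘⋯∘M_p): M ≅ I[1,3], I[1,5], I[2,2], I[3,3], I[5,5].
μ_θ-semistable layers: μ^(1)=27; μ^(2)=16; μ^(3)=5; μ^(4)=-28; μ^(5)=-39

((0, 0, 2, 0, 0); (0, 2, 0, 0, 0); (0, 1, 1, 1, 1); (0, 0, 0, 0, 1); (2, 0, 0, 0, 0))


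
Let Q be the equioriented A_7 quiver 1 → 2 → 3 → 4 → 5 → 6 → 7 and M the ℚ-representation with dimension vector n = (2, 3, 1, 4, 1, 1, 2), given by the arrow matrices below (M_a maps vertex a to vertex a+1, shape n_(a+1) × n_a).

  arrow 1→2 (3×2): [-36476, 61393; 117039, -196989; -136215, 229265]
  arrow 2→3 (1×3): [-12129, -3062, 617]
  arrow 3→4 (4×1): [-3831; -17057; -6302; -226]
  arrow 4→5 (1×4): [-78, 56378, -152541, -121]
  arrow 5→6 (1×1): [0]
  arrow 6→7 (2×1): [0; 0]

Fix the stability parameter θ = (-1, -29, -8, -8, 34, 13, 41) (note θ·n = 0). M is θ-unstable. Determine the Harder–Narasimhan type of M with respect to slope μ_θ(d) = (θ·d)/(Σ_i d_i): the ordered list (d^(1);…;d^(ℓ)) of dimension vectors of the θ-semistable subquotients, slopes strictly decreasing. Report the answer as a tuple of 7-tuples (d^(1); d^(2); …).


Barcode: M ≅ I[1,2], I[1,4], I[2,2], I[4,4]^2, I[4,5], I[6,6], I[7,7]^2. HN layers by μ_θ (6 steps, strictly decreasing):
  μ^(1)=41; μ^(2)=34; μ^(3)=13; μ^(4)=-8; μ^(5)=-15; μ^(6)=-29

((0, 0, 0, 0, 0, 0, 2); (0, 0, 0, 0, 1, 0, 0); (0, 0, 0, 0, 0, 1, 0); (0, 0, 1, 4, 0, 0, 0); (2, 2, 0, 0, 0, 0, 0); (0, 1, 0, 0, 0, 0, 0))


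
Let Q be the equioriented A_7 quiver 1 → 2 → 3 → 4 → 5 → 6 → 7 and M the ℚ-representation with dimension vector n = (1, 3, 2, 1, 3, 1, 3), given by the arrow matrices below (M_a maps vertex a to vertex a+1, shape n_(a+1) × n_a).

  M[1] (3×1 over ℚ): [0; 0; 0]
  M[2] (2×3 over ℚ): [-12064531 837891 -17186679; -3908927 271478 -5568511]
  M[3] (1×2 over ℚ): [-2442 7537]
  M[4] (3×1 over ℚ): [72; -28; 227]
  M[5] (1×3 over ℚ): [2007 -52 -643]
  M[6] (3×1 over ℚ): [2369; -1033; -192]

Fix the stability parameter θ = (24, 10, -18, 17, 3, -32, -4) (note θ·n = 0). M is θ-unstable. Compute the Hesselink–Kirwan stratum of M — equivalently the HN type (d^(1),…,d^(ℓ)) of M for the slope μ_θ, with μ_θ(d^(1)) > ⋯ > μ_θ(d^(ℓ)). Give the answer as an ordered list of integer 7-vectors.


Barcode: M ≅ I[1,1], I[2,2], I[2,3], I[2,7], I[5,5]^2, I[7,7]^2. HN layers by μ_θ (4 steps, strictly decreasing):
  μ^(1)=24; μ^(2)=10; μ^(3)=3; μ^(4)=-4

((1, 0, 0, 0, 0, 0, 0); (0, 1, 0, 0, 0, 0, 0); (0, 0, 0, 0, 2, 0, 0); (0, 2, 2, 1, 1, 1, 3))


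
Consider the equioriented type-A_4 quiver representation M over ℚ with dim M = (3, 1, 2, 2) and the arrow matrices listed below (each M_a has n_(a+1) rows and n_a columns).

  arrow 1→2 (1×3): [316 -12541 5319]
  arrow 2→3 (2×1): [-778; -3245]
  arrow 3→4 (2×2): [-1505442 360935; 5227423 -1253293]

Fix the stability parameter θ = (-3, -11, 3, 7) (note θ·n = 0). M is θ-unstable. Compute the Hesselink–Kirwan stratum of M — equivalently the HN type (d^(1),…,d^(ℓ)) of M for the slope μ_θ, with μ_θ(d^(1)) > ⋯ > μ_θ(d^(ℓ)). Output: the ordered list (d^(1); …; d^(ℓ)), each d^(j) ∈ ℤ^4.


Interval decomposition of M: I[1,1]^2, I[1,4], I[3,4].
HN type (ℓ=4): μ^(1)=7; μ^(2)=3; μ^(3)=-3; μ^(4)=-7

((0, 0, 0, 2); (0, 0, 2, 0); (2, 0, 0, 0); (1, 1, 0, 0))


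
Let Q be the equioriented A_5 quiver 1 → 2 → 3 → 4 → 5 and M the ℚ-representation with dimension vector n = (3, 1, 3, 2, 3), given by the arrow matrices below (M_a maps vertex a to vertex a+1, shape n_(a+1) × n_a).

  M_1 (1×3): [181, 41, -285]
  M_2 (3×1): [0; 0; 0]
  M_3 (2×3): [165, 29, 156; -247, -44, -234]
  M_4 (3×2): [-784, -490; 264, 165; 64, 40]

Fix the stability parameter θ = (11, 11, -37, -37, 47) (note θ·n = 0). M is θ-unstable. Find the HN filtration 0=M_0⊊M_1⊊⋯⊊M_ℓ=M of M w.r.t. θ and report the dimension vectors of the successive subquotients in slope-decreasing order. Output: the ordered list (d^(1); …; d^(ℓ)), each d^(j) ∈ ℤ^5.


Interval decomposition of M: I[1,1]^2, I[1,2], I[3,3], I[3,4], I[3,5], I[5,5]^2.
HN type (ℓ=3): μ^(1)=47; μ^(2)=11; μ^(3)=-37

((0, 0, 0, 0, 3); (3, 1, 0, 0, 0); (0, 0, 3, 2, 0))


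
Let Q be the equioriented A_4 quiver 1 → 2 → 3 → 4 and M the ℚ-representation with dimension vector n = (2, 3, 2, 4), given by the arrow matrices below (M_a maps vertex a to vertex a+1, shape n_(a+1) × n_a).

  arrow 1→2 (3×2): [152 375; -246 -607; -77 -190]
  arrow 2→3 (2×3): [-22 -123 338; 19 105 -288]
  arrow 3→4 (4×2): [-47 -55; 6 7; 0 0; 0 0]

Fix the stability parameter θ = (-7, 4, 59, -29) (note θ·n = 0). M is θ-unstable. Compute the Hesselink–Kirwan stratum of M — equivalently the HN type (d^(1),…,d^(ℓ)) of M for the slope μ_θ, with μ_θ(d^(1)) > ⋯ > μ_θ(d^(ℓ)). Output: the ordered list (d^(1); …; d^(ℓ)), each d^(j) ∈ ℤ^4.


Via rank(M_{q-1}∘⋯∘M_p): M ≅ I[1,4]^2, I[2,2], I[4,4]^2.
μ_θ-semistable layers: μ^(1)=15; μ^(2)=4; μ^(3)=-7; μ^(4)=-29

((0, 0, 2, 2); (0, 3, 0, 0); (2, 0, 0, 0); (0, 0, 0, 2))


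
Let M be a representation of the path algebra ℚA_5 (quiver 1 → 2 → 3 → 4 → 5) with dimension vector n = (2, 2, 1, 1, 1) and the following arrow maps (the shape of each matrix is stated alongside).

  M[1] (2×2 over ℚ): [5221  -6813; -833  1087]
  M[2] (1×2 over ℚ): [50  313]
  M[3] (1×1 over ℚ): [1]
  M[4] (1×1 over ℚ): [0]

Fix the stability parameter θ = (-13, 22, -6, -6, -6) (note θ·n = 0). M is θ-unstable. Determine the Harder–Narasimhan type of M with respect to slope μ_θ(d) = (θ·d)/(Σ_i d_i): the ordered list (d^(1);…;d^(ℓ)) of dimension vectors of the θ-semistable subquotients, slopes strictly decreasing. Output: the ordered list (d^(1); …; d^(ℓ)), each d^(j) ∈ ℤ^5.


Via rank(M_{q-1}∘⋯∘M_p): M ≅ I[1,2], I[1,4], I[5,5].
μ_θ-semistable layers: μ^(1)=22; μ^(2)=10/3; μ^(3)=-6; μ^(4)=-13

((0, 1, 0, 0, 0); (0, 1, 1, 1, 0); (0, 0, 0, 0, 1); (2, 0, 0, 0, 0))


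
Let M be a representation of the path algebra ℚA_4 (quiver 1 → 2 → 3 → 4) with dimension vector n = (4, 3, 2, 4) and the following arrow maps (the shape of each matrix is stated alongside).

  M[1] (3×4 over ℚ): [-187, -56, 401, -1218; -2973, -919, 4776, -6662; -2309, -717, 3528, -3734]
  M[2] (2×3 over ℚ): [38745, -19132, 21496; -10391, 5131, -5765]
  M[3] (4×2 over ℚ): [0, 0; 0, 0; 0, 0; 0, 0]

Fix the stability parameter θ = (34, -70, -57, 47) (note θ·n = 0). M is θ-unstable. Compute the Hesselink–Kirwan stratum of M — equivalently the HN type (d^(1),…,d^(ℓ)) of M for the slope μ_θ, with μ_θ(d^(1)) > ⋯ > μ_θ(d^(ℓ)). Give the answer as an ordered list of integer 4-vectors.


Interval decomposition of M: I[1,1], I[1,2], I[1,3]^2, I[4,4]^4.
HN type (ℓ=4): μ^(1)=47; μ^(2)=34; μ^(3)=-18; μ^(4)=-31

((0, 0, 0, 4); (1, 0, 0, 0); (1, 1, 0, 0); (2, 2, 2, 0))


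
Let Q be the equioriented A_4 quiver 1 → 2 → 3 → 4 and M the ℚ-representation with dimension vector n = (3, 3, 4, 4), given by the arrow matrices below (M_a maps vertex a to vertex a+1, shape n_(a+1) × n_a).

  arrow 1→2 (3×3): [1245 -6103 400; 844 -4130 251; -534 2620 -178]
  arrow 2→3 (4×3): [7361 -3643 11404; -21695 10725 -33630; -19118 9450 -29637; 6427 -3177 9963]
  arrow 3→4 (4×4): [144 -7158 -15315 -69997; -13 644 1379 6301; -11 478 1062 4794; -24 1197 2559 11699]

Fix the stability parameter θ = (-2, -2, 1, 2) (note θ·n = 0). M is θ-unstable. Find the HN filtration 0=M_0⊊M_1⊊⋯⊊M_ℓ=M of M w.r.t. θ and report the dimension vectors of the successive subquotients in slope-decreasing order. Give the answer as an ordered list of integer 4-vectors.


Interval decomposition of M: I[1,2], I[1,4]^2, I[3,3], I[3,4], I[4,4].
HN type (ℓ=3): μ^(1)=2; μ^(2)=1; μ^(3)=-2

((0, 0, 0, 4); (0, 0, 4, 0); (3, 3, 0, 0))


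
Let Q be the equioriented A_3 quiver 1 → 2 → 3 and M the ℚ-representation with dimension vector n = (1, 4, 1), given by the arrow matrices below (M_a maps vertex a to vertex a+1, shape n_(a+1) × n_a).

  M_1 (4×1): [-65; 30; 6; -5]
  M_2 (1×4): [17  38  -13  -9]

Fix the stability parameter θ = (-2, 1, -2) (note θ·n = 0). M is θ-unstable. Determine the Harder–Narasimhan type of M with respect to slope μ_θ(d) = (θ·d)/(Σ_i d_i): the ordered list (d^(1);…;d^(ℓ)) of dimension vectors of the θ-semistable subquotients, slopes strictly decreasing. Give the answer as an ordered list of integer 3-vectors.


Via rank(M_{q-1}∘⋯∘M_p): M ≅ I[1,3], I[2,2]^3.
μ_θ-semistable layers: μ^(1)=1; μ^(2)=-1/2; μ^(3)=-2

((0, 3, 0); (0, 1, 1); (1, 0, 0))


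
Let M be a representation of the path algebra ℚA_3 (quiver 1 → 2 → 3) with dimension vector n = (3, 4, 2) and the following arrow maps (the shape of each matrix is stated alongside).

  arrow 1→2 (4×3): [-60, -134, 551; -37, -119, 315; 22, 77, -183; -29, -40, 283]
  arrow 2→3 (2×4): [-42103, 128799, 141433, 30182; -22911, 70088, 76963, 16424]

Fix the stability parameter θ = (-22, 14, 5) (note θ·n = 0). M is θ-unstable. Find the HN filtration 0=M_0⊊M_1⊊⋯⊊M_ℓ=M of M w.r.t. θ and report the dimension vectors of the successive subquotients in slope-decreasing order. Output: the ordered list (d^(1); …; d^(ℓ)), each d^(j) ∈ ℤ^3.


Via rank(M_{q-1}∘⋯∘M_p): M ≅ I[1,2], I[1,3]^2, I[2,2].
μ_θ-semistable layers: μ^(1)=14; μ^(2)=19/2; μ^(3)=-22

((0, 2, 0); (0, 2, 2); (3, 0, 0))


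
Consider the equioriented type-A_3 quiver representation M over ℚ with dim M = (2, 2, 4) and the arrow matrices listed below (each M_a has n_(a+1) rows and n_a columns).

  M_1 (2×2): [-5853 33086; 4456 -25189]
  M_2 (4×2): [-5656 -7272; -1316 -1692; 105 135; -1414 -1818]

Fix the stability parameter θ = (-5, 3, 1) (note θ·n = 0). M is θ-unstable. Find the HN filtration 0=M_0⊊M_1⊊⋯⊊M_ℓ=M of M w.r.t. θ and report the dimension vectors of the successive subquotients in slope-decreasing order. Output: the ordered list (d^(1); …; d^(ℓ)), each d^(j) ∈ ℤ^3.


Interval decomposition of M: I[1,2], I[1,3], I[3,3]^3.
HN type (ℓ=4): μ^(1)=3; μ^(2)=2; μ^(3)=1; μ^(4)=-5

((0, 1, 0); (0, 1, 1); (0, 0, 3); (2, 0, 0))


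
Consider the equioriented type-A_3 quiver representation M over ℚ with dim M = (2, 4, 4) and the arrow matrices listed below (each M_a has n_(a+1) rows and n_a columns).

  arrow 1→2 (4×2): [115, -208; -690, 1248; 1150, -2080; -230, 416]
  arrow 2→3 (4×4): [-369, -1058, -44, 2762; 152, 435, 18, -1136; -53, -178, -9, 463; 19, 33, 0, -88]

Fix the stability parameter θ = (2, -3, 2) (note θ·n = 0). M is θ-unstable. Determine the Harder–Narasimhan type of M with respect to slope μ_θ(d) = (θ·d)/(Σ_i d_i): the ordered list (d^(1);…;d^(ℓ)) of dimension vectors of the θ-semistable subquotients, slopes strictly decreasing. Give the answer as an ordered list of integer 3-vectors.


Barcode: M ≅ I[1,1], I[1,3], I[2,2], I[2,3]^2, I[3,3]. HN layers by μ_θ (3 steps, strictly decreasing):
  μ^(1)=2; μ^(2)=-1/2; μ^(3)=-3

((1, 0, 4); (1, 1, 0); (0, 3, 0))


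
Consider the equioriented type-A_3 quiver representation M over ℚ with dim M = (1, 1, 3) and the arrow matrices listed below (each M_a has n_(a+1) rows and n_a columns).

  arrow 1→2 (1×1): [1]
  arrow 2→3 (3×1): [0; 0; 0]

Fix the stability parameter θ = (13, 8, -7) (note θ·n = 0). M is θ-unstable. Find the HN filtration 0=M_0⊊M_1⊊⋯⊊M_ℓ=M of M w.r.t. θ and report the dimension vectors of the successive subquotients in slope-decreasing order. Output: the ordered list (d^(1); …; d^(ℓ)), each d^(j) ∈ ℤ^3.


Interval decomposition of M: I[1,2], I[3,3]^3.
HN type (ℓ=2): μ^(1)=21/2; μ^(2)=-7

((1, 1, 0); (0, 0, 3))


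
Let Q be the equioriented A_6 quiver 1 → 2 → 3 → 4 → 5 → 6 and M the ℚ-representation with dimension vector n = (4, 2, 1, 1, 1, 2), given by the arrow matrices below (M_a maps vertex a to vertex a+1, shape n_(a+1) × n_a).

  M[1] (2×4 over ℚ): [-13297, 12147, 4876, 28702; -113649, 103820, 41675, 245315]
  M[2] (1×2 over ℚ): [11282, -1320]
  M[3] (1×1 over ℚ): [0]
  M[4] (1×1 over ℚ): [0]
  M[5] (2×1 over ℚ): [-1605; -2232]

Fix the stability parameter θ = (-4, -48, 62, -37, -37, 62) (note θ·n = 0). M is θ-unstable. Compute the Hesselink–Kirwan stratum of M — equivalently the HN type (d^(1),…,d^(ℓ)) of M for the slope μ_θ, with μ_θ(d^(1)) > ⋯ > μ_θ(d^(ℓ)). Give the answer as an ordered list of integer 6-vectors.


Interval decomposition of M: I[1,1]^2, I[1,2], I[1,3], I[4,4], I[5,6], I[6,6].
HN type (ℓ=4): μ^(1)=62; μ^(2)=-4; μ^(3)=-26; μ^(4)=-37

((0, 0, 1, 0, 0, 2); (2, 0, 0, 0, 0, 0); (2, 2, 0, 0, 0, 0); (0, 0, 0, 1, 1, 0))


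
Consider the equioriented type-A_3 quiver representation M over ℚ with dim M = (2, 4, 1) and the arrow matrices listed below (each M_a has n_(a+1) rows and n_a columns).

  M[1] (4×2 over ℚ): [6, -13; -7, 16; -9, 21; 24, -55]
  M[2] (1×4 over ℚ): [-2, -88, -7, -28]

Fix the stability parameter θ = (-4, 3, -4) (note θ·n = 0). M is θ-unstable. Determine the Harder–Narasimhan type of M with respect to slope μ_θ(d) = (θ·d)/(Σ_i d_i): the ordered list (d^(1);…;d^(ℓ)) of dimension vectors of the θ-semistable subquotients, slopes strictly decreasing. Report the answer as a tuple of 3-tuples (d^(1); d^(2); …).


Interval decomposition of M: I[1,2], I[1,3], I[2,2]^2.
HN type (ℓ=3): μ^(1)=3; μ^(2)=-1/2; μ^(3)=-4

((0, 3, 0); (0, 1, 1); (2, 0, 0))


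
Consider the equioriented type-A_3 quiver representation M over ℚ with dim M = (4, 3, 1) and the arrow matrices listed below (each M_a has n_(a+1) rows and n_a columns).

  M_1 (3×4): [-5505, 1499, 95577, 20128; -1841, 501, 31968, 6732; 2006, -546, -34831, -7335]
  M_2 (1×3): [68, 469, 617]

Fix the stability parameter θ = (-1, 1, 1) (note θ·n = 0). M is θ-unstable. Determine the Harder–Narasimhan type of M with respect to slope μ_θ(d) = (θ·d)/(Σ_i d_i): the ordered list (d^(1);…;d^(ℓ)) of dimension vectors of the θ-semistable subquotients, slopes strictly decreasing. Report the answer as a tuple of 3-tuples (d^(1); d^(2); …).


Barcode: M ≅ I[1,1], I[1,2]^2, I[1,3]. HN layers by μ_θ (2 steps, strictly decreasing):
  μ^(1)=1; μ^(2)=-1

((0, 3, 1); (4, 0, 0))


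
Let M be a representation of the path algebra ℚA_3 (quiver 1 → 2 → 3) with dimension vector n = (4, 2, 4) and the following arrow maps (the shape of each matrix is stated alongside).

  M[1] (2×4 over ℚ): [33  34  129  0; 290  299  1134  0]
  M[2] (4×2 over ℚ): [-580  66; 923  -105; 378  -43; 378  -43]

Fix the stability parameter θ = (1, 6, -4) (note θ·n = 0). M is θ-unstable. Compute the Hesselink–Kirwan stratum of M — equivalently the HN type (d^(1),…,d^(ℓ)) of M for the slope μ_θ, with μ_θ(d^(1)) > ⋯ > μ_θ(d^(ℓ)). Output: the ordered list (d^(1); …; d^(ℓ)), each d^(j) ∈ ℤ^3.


Interval decomposition of M: I[1,1]^2, I[1,3]^2, I[3,3]^2.
HN type (ℓ=2): μ^(1)=1; μ^(2)=-4

((4, 2, 2); (0, 0, 2))


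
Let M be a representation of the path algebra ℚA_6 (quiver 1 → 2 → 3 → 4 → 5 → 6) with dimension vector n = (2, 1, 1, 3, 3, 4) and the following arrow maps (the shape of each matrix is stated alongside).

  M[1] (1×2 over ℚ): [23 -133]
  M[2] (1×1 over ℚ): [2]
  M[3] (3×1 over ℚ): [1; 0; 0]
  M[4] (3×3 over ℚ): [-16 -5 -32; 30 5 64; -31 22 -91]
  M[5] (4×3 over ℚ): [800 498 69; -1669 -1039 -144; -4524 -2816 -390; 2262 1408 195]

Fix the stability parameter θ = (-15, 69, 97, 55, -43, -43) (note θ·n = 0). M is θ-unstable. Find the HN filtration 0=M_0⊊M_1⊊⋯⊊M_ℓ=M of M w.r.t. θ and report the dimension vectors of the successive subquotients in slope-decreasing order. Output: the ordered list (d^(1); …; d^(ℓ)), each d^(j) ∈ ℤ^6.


Via rank(M_{q-1}∘⋯∘M_p): M ≅ I[1,1], I[1,6], I[4,5], I[4,6], I[6,6]^2.
μ_θ-semistable layers: μ^(1)=27; μ^(2)=6; μ^(3)=-31/3; μ^(4)=-15; μ^(5)=-43

((0, 1, 1, 1, 1, 1); (0, 0, 0, 1, 1, 0); (0, 0, 0, 1, 1, 1); (2, 0, 0, 0, 0, 0); (0, 0, 0, 0, 0, 2))


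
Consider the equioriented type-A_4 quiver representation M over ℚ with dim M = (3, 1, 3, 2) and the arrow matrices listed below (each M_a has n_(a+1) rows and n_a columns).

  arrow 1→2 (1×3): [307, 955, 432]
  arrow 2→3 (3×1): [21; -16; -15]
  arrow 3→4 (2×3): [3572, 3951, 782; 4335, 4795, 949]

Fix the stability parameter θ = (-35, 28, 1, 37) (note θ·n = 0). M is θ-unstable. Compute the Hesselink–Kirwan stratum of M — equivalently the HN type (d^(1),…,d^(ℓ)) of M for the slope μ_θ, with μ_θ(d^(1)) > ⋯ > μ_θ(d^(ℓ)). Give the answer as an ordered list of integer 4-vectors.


Via rank(M_{q-1}∘⋯∘M_p): M ≅ I[1,1]^2, I[1,4], I[3,3], I[3,4].
μ_θ-semistable layers: μ^(1)=37; μ^(2)=29/2; μ^(3)=1; μ^(4)=-35

((0, 0, 0, 2); (0, 1, 1, 0); (0, 0, 2, 0); (3, 0, 0, 0))


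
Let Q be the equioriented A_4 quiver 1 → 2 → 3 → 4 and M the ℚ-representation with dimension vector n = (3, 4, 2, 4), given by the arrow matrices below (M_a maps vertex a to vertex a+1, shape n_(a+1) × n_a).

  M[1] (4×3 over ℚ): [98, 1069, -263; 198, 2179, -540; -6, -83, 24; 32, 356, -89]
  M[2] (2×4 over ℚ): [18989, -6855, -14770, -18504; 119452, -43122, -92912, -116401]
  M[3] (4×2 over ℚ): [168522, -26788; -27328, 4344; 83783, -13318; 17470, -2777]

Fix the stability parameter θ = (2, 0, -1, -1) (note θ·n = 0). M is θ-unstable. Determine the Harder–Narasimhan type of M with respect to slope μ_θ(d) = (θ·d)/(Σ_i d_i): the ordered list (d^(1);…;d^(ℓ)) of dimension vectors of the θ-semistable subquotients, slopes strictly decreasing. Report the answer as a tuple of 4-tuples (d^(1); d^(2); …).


Interval decomposition of M: I[1,1], I[1,2], I[1,4], I[2,2], I[2,4], I[4,4]^2.
HN type (ℓ=5): μ^(1)=2; μ^(2)=1; μ^(3)=0; μ^(4)=-2/3; μ^(5)=-1

((1, 0, 0, 0); (1, 1, 0, 0); (1, 2, 1, 1); (0, 1, 1, 1); (0, 0, 0, 2))


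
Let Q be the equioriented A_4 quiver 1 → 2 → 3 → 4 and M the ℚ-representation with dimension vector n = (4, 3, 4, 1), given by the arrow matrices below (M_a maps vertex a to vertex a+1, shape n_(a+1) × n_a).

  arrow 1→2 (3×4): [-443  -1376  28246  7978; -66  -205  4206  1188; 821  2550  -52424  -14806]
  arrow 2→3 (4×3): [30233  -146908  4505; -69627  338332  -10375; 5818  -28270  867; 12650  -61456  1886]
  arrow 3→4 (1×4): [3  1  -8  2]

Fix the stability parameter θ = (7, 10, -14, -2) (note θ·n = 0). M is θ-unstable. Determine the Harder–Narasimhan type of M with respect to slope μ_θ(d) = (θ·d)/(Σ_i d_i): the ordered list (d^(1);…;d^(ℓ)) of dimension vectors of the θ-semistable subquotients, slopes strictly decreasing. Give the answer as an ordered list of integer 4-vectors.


Via rank(M_{q-1}∘⋯∘M_p): M ≅ I[1,1], I[1,2], I[1,3], I[1,4], I[3,3]^2.
μ_θ-semistable layers: μ^(1)=10; μ^(2)=7; μ^(3)=1; μ^(4)=1/4; μ^(5)=-14

((0, 1, 0, 0); (2, 0, 0, 0); (1, 1, 1, 0); (1, 1, 1, 1); (0, 0, 2, 0))


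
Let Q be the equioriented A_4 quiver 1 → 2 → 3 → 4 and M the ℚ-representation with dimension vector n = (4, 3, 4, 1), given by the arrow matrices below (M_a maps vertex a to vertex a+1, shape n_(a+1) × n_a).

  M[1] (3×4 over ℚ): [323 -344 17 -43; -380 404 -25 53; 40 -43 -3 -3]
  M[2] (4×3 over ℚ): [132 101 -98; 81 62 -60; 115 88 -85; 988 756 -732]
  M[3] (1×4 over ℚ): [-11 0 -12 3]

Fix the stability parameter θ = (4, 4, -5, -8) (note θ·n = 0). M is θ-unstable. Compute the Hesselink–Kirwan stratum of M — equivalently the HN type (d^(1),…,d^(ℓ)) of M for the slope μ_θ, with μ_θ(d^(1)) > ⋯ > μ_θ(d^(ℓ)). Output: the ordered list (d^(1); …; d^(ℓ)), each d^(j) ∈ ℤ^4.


Via rank(M_{q-1}∘⋯∘M_p): M ≅ I[1,1], I[1,3]^2, I[1,4], I[3,3].
μ_θ-semistable layers: μ^(1)=4; μ^(2)=1; μ^(3)=-5/4; μ^(4)=-5

((1, 0, 0, 0); (2, 2, 2, 0); (1, 1, 1, 1); (0, 0, 1, 0))


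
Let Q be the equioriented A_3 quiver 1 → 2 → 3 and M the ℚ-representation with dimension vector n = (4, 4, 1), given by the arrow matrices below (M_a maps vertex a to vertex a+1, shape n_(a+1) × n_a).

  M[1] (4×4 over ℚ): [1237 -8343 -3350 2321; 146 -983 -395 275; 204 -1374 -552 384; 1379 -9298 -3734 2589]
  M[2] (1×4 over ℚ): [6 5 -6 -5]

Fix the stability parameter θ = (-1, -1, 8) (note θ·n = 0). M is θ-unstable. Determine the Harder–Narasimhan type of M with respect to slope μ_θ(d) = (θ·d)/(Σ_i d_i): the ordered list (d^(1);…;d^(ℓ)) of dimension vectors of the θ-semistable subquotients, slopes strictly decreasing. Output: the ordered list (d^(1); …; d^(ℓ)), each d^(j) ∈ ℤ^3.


Barcode: M ≅ I[1,1], I[1,2]^2, I[1,3], I[2,2]. HN layers by μ_θ (2 steps, strictly decreasing):
  μ^(1)=8; μ^(2)=-1

((0, 0, 1); (4, 4, 0))


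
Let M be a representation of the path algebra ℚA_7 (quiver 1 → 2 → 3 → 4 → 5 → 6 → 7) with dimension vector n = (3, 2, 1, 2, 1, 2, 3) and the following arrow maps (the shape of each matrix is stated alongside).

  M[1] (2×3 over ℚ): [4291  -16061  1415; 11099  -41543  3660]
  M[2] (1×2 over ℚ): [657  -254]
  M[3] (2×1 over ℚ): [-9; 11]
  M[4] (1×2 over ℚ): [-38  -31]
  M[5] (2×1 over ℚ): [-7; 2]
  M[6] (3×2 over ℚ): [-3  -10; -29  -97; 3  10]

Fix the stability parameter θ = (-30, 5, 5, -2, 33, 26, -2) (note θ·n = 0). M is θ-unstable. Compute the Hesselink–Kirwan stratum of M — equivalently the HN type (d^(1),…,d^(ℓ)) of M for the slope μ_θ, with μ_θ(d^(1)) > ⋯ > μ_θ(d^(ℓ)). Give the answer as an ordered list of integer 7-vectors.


Via rank(M_{q-1}∘⋯∘M_p): M ≅ I[1,1], I[1,2], I[1,7], I[4,4], I[6,7], I[7,7].
μ_θ-semistable layers: μ^(1)=19; μ^(2)=12; μ^(3)=5; μ^(4)=8/3; μ^(5)=-2; μ^(6)=-30

((0, 0, 0, 0, 1, 1, 1); (0, 0, 0, 0, 0, 1, 1); (0, 1, 0, 0, 0, 0, 0); (0, 1, 1, 1, 0, 0, 0); (0, 0, 0, 1, 0, 0, 1); (3, 0, 0, 0, 0, 0, 0))


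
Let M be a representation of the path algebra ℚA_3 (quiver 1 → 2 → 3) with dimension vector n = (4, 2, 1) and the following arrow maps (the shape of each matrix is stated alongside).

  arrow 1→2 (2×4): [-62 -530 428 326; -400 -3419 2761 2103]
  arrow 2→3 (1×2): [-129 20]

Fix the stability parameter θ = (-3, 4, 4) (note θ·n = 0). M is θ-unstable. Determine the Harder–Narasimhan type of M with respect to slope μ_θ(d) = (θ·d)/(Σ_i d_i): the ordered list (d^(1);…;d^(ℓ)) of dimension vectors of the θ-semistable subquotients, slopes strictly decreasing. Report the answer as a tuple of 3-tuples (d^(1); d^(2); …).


Interval decomposition of M: I[1,1]^2, I[1,2], I[1,3].
HN type (ℓ=2): μ^(1)=4; μ^(2)=-3

((0, 2, 1); (4, 0, 0))


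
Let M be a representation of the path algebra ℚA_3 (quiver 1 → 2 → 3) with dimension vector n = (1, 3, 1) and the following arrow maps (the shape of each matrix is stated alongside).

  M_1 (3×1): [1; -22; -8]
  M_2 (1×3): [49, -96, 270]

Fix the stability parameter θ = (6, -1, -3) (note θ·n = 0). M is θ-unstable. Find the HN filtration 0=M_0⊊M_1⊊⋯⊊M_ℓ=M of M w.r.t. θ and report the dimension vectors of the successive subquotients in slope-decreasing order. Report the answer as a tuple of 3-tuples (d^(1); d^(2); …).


Interval decomposition of M: I[1,3], I[2,2]^2.
HN type (ℓ=2): μ^(1)=2/3; μ^(2)=-1

((1, 1, 1); (0, 2, 0))


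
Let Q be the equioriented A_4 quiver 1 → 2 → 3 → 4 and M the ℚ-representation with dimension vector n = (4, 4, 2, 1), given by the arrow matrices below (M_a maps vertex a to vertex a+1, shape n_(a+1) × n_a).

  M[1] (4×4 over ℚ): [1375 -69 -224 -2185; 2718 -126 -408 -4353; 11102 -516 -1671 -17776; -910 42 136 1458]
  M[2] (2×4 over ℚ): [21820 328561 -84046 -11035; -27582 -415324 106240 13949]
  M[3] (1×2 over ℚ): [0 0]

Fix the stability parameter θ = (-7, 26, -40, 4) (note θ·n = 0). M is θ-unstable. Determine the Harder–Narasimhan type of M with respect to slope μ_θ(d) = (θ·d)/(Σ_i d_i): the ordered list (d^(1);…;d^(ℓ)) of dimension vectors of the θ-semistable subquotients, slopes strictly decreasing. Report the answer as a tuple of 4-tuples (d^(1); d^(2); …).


Barcode: M ≅ I[1,1], I[1,2]^2, I[1,3], I[2,3], I[4,4]. HN layers by μ_θ (3 steps, strictly decreasing):
  μ^(1)=26; μ^(2)=4; μ^(3)=-7

((0, 2, 0, 0); (0, 0, 0, 1); (4, 2, 2, 0))


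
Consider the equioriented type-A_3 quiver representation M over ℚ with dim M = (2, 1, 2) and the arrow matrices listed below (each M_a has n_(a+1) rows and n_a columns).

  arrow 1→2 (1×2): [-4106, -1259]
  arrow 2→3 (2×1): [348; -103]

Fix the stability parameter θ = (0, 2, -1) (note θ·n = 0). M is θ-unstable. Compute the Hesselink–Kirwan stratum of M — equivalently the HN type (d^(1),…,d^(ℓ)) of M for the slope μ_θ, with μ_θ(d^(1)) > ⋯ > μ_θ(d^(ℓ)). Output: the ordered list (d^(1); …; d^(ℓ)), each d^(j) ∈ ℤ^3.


Barcode: M ≅ I[1,1], I[1,3], I[3,3]. HN layers by μ_θ (3 steps, strictly decreasing):
  μ^(1)=1/2; μ^(2)=0; μ^(3)=-1

((0, 1, 1); (2, 0, 0); (0, 0, 1))


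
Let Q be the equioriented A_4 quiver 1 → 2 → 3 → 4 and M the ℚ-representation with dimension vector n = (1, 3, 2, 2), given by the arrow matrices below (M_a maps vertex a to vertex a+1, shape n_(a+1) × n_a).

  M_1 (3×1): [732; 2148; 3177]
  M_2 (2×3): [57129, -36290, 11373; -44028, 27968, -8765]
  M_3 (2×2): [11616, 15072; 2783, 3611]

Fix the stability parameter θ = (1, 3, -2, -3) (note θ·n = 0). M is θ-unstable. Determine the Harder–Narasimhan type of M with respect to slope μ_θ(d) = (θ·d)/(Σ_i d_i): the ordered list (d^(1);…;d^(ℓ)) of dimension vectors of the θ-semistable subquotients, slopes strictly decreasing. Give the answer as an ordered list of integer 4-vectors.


Via rank(M_{q-1}∘⋯∘M_p): M ≅ I[1,3], I[2,2], I[2,4], I[4,4].
μ_θ-semistable layers: μ^(1)=3; μ^(2)=2/3; μ^(3)=-2/3; μ^(4)=-3

((0, 1, 0, 0); (1, 1, 1, 0); (0, 1, 1, 1); (0, 0, 0, 1))


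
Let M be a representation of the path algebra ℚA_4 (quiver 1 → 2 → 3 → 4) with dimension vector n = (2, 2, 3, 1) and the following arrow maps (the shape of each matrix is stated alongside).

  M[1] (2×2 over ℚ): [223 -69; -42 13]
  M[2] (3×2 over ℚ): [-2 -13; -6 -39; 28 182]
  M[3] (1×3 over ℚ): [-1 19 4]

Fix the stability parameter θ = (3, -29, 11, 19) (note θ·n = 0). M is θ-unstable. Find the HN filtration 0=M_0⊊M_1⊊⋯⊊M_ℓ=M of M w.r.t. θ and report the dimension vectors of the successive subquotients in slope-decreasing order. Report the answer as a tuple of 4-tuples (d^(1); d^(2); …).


Interval decomposition of M: I[1,2], I[1,3], I[3,3], I[3,4].
HN type (ℓ=3): μ^(1)=19; μ^(2)=11; μ^(3)=-13

((0, 0, 0, 1); (0, 0, 3, 0); (2, 2, 0, 0))


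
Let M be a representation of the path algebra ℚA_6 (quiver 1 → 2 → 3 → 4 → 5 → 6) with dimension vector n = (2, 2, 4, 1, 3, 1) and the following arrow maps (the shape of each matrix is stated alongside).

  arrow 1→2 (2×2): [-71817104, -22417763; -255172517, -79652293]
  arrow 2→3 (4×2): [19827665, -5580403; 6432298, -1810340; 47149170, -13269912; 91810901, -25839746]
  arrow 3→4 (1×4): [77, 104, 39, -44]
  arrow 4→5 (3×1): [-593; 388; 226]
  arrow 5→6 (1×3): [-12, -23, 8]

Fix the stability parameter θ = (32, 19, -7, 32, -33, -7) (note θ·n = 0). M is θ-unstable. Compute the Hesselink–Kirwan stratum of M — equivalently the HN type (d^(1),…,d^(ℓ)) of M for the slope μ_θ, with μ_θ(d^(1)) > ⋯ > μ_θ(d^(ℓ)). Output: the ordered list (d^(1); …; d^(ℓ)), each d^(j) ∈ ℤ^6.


Via rank(M_{q-1}∘⋯∘M_p): M ≅ I[1,3], I[1,5], I[3,3]^2, I[5,5], I[5,6].
μ_θ-semistable layers: μ^(1)=44/3; μ^(2)=43/5; μ^(3)=-7; μ^(4)=-33

((1, 1, 1, 0, 0, 0); (1, 1, 1, 1, 1, 0); (0, 0, 2, 0, 0, 1); (0, 0, 0, 0, 2, 0))


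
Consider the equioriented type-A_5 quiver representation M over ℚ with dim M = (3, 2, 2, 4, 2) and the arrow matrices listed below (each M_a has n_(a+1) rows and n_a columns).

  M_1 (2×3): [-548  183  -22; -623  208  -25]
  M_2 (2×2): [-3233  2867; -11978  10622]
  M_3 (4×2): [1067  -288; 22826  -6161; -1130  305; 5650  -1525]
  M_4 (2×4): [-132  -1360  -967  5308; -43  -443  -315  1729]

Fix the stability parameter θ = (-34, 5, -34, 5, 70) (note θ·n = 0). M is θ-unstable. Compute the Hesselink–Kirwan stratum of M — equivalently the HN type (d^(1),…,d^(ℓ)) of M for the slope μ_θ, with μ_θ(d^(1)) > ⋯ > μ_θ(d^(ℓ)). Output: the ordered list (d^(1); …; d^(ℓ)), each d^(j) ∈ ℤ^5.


Via rank(M_{q-1}∘⋯∘M_p): M ≅ I[1,1], I[1,2], I[1,5], I[3,5], I[4,4]^2.
μ_θ-semistable layers: μ^(1)=70; μ^(2)=5; μ^(3)=-29/2; μ^(4)=-34

((0, 0, 0, 0, 2); (0, 1, 0, 4, 0); (0, 1, 1, 0, 0); (3, 0, 1, 0, 0))
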